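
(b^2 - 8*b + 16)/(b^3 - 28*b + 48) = (b - 4)/(b^2 + 4*b - 12)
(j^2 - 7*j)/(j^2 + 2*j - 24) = j*(j - 7)/(j^2 + 2*j - 24)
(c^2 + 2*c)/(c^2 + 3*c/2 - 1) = 2*c/(2*c - 1)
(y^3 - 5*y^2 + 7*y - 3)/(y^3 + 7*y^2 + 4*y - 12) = (y^2 - 4*y + 3)/(y^2 + 8*y + 12)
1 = 1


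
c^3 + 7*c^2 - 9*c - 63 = (c - 3)*(c + 3)*(c + 7)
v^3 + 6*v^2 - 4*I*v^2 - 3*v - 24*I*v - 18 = (v + 6)*(v - 3*I)*(v - I)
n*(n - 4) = n^2 - 4*n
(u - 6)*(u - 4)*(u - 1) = u^3 - 11*u^2 + 34*u - 24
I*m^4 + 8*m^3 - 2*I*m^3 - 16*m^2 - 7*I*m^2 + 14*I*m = m*(m - 2)*(m - 7*I)*(I*m + 1)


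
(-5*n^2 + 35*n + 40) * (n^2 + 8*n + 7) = -5*n^4 - 5*n^3 + 285*n^2 + 565*n + 280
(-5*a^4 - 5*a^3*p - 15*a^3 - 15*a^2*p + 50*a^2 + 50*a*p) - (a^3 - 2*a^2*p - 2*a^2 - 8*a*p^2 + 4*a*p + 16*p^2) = -5*a^4 - 5*a^3*p - 16*a^3 - 13*a^2*p + 52*a^2 + 8*a*p^2 + 46*a*p - 16*p^2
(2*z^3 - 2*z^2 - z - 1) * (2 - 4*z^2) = -8*z^5 + 8*z^4 + 8*z^3 - 2*z - 2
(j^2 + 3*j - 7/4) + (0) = j^2 + 3*j - 7/4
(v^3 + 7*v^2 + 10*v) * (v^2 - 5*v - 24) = v^5 + 2*v^4 - 49*v^3 - 218*v^2 - 240*v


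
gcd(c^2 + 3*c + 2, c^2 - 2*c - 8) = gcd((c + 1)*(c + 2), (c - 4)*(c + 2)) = c + 2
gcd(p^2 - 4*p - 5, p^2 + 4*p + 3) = p + 1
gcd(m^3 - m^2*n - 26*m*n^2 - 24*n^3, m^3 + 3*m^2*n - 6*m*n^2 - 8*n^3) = m^2 + 5*m*n + 4*n^2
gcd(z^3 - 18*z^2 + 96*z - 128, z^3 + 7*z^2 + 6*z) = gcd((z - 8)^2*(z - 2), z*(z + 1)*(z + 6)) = 1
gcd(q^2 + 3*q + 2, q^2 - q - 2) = q + 1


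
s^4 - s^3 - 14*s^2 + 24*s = s*(s - 3)*(s - 2)*(s + 4)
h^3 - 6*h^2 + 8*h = h*(h - 4)*(h - 2)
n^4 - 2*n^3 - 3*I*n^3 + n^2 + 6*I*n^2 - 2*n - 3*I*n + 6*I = (n - 2)*(n - 3*I)*(n - I)*(n + I)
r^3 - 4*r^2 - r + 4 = (r - 4)*(r - 1)*(r + 1)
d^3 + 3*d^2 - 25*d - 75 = (d - 5)*(d + 3)*(d + 5)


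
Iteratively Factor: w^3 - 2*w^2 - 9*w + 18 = (w - 3)*(w^2 + w - 6) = (w - 3)*(w - 2)*(w + 3)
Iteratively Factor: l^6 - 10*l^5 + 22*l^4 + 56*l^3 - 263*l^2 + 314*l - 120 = (l - 1)*(l^5 - 9*l^4 + 13*l^3 + 69*l^2 - 194*l + 120) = (l - 1)^2*(l^4 - 8*l^3 + 5*l^2 + 74*l - 120) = (l - 2)*(l - 1)^2*(l^3 - 6*l^2 - 7*l + 60) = (l - 2)*(l - 1)^2*(l + 3)*(l^2 - 9*l + 20) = (l - 5)*(l - 2)*(l - 1)^2*(l + 3)*(l - 4)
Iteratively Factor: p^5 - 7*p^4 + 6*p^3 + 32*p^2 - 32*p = (p - 1)*(p^4 - 6*p^3 + 32*p) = (p - 1)*(p + 2)*(p^3 - 8*p^2 + 16*p) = p*(p - 1)*(p + 2)*(p^2 - 8*p + 16) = p*(p - 4)*(p - 1)*(p + 2)*(p - 4)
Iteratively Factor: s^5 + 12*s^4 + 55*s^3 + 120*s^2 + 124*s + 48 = (s + 3)*(s^4 + 9*s^3 + 28*s^2 + 36*s + 16) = (s + 3)*(s + 4)*(s^3 + 5*s^2 + 8*s + 4) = (s + 2)*(s + 3)*(s + 4)*(s^2 + 3*s + 2) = (s + 1)*(s + 2)*(s + 3)*(s + 4)*(s + 2)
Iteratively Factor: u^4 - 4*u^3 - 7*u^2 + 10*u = (u + 2)*(u^3 - 6*u^2 + 5*u) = (u - 1)*(u + 2)*(u^2 - 5*u) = u*(u - 1)*(u + 2)*(u - 5)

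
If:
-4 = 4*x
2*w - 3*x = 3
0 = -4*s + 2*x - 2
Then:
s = -1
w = 0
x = -1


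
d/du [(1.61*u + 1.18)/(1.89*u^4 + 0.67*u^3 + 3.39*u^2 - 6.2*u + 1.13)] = (-9.1287*u^4 - 11.0782*u^3 - 7.8297*u^2 - 8.0004*u + 9.1353)/(3.5721*u^8 + 2.5326*u^7 + 13.2631*u^6 - 18.8934*u^5 + 7.4555*u^4 - 40.5218*u^3 + 46.1014*u^2 - 14.012*u + 1.2769)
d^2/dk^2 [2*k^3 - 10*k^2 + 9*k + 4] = 12*k - 20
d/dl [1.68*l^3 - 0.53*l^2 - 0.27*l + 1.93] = 5.04*l^2 - 1.06*l - 0.27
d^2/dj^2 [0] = 0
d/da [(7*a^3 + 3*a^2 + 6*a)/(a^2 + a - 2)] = (7*a^4 + 14*a^3 - 45*a^2 - 12*a - 12)/(a^4 + 2*a^3 - 3*a^2 - 4*a + 4)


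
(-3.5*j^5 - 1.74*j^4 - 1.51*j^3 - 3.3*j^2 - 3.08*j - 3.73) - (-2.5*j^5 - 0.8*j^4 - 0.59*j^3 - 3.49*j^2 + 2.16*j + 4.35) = -1.0*j^5 - 0.94*j^4 - 0.92*j^3 + 0.19*j^2 - 5.24*j - 8.08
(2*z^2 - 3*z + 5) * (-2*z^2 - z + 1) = -4*z^4 + 4*z^3 - 5*z^2 - 8*z + 5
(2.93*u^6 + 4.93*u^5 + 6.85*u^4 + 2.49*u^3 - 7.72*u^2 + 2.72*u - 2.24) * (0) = 0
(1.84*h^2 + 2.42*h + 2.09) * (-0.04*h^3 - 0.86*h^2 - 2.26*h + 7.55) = -0.0736*h^5 - 1.6792*h^4 - 6.3232*h^3 + 6.6254*h^2 + 13.5476*h + 15.7795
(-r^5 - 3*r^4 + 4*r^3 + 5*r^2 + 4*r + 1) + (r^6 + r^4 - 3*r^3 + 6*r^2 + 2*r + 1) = r^6 - r^5 - 2*r^4 + r^3 + 11*r^2 + 6*r + 2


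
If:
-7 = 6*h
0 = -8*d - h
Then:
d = 7/48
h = -7/6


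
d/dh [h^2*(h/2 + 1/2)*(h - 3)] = h*(2*h^2 - 3*h - 3)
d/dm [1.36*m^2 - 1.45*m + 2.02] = 2.72*m - 1.45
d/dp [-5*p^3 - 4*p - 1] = -15*p^2 - 4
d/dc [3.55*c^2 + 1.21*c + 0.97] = 7.1*c + 1.21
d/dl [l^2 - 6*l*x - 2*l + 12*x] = 2*l - 6*x - 2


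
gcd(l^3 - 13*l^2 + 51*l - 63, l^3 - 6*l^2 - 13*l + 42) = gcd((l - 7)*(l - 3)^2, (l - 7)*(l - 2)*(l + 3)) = l - 7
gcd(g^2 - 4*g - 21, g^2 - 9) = g + 3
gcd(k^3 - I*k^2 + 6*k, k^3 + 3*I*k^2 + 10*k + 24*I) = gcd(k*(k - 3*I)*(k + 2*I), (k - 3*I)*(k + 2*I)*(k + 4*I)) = k^2 - I*k + 6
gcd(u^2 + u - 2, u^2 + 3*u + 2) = u + 2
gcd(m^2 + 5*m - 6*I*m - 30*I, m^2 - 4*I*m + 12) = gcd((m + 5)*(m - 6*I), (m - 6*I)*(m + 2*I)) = m - 6*I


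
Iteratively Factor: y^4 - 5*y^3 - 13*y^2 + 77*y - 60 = (y + 4)*(y^3 - 9*y^2 + 23*y - 15) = (y - 3)*(y + 4)*(y^2 - 6*y + 5) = (y - 5)*(y - 3)*(y + 4)*(y - 1)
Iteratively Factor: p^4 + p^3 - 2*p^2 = (p + 2)*(p^3 - p^2) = p*(p + 2)*(p^2 - p) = p^2*(p + 2)*(p - 1)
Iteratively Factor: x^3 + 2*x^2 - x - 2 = (x - 1)*(x^2 + 3*x + 2) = (x - 1)*(x + 2)*(x + 1)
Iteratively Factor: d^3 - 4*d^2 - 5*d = (d - 5)*(d^2 + d) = d*(d - 5)*(d + 1)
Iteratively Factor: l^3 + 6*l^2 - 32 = (l - 2)*(l^2 + 8*l + 16) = (l - 2)*(l + 4)*(l + 4)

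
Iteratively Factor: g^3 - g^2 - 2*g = (g + 1)*(g^2 - 2*g) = (g - 2)*(g + 1)*(g)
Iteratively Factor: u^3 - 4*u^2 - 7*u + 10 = (u + 2)*(u^2 - 6*u + 5) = (u - 1)*(u + 2)*(u - 5)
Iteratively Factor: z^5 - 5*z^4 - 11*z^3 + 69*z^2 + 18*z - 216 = (z - 3)*(z^4 - 2*z^3 - 17*z^2 + 18*z + 72) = (z - 3)*(z + 3)*(z^3 - 5*z^2 - 2*z + 24) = (z - 4)*(z - 3)*(z + 3)*(z^2 - z - 6) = (z - 4)*(z - 3)*(z + 2)*(z + 3)*(z - 3)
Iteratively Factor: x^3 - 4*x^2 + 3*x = (x - 3)*(x^2 - x) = (x - 3)*(x - 1)*(x)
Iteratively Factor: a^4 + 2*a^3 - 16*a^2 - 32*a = (a - 4)*(a^3 + 6*a^2 + 8*a) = (a - 4)*(a + 4)*(a^2 + 2*a) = a*(a - 4)*(a + 4)*(a + 2)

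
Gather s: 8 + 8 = 16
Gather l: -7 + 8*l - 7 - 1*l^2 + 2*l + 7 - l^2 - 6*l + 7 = -2*l^2 + 4*l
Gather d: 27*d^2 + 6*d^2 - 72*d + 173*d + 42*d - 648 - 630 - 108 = 33*d^2 + 143*d - 1386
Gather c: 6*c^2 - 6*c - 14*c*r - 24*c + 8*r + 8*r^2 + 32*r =6*c^2 + c*(-14*r - 30) + 8*r^2 + 40*r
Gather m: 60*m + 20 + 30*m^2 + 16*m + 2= 30*m^2 + 76*m + 22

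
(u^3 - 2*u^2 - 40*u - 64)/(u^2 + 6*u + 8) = u - 8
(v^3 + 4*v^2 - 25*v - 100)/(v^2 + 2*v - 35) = (v^2 + 9*v + 20)/(v + 7)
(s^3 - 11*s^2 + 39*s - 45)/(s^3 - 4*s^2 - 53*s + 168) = (s^2 - 8*s + 15)/(s^2 - s - 56)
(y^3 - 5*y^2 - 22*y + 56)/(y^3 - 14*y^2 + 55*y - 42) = (y^2 + 2*y - 8)/(y^2 - 7*y + 6)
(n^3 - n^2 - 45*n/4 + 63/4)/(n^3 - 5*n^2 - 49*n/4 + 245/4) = (2*n^2 - 9*n + 9)/(2*n^2 - 17*n + 35)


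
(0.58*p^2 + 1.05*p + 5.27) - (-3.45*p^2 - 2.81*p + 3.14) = 4.03*p^2 + 3.86*p + 2.13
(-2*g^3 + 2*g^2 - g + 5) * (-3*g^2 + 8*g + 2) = 6*g^5 - 22*g^4 + 15*g^3 - 19*g^2 + 38*g + 10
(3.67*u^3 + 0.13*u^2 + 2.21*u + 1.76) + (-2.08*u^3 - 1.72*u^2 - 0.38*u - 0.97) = 1.59*u^3 - 1.59*u^2 + 1.83*u + 0.79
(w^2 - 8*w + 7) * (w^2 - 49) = w^4 - 8*w^3 - 42*w^2 + 392*w - 343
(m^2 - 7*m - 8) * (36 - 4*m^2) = -4*m^4 + 28*m^3 + 68*m^2 - 252*m - 288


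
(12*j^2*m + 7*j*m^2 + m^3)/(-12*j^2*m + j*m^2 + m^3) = (-3*j - m)/(3*j - m)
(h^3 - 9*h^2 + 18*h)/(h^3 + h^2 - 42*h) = (h - 3)/(h + 7)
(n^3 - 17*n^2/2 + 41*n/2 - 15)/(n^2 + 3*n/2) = (2*n^3 - 17*n^2 + 41*n - 30)/(n*(2*n + 3))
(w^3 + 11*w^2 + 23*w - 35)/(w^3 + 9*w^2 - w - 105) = (w - 1)/(w - 3)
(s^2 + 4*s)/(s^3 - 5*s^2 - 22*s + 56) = s/(s^2 - 9*s + 14)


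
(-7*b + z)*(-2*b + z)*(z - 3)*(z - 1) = 14*b^2*z^2 - 56*b^2*z + 42*b^2 - 9*b*z^3 + 36*b*z^2 - 27*b*z + z^4 - 4*z^3 + 3*z^2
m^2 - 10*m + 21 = (m - 7)*(m - 3)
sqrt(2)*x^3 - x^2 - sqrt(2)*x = x*(x - sqrt(2))*(sqrt(2)*x + 1)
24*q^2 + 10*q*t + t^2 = (4*q + t)*(6*q + t)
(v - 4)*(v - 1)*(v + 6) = v^3 + v^2 - 26*v + 24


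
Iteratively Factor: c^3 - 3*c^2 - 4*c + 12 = (c - 3)*(c^2 - 4) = (c - 3)*(c + 2)*(c - 2)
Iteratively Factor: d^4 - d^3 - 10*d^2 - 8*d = (d)*(d^3 - d^2 - 10*d - 8) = d*(d + 1)*(d^2 - 2*d - 8) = d*(d + 1)*(d + 2)*(d - 4)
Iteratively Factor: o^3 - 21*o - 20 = (o - 5)*(o^2 + 5*o + 4) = (o - 5)*(o + 1)*(o + 4)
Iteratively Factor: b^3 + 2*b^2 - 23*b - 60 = (b + 4)*(b^2 - 2*b - 15) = (b - 5)*(b + 4)*(b + 3)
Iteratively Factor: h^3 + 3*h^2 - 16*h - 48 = (h + 3)*(h^2 - 16) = (h + 3)*(h + 4)*(h - 4)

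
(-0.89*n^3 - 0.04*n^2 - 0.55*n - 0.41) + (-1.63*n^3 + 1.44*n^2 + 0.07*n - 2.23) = -2.52*n^3 + 1.4*n^2 - 0.48*n - 2.64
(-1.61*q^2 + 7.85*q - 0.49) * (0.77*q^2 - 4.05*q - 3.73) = -1.2397*q^4 + 12.565*q^3 - 26.1645*q^2 - 27.296*q + 1.8277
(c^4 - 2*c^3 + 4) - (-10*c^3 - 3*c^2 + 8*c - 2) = c^4 + 8*c^3 + 3*c^2 - 8*c + 6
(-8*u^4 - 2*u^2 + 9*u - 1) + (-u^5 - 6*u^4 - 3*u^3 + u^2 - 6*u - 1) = -u^5 - 14*u^4 - 3*u^3 - u^2 + 3*u - 2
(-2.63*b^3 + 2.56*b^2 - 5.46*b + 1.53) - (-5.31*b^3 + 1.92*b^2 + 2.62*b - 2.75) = 2.68*b^3 + 0.64*b^2 - 8.08*b + 4.28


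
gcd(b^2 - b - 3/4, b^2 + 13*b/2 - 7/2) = 1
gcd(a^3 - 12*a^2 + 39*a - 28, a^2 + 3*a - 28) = a - 4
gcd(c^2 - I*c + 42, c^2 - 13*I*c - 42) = c - 7*I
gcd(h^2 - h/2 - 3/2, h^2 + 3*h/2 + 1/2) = h + 1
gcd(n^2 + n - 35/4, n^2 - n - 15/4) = n - 5/2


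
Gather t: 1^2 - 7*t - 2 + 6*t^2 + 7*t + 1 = 6*t^2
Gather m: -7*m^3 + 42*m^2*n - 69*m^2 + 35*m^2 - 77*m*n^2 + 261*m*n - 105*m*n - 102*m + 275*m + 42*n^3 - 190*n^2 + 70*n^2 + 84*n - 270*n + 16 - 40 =-7*m^3 + m^2*(42*n - 34) + m*(-77*n^2 + 156*n + 173) + 42*n^3 - 120*n^2 - 186*n - 24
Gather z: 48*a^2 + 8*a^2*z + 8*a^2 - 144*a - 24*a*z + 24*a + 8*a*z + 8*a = 56*a^2 - 112*a + z*(8*a^2 - 16*a)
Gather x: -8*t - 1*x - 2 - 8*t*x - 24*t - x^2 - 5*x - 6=-32*t - x^2 + x*(-8*t - 6) - 8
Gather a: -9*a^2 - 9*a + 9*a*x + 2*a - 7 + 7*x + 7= -9*a^2 + a*(9*x - 7) + 7*x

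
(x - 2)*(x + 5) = x^2 + 3*x - 10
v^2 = v^2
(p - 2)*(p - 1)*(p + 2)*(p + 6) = p^4 + 5*p^3 - 10*p^2 - 20*p + 24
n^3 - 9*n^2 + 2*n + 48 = (n - 8)*(n - 3)*(n + 2)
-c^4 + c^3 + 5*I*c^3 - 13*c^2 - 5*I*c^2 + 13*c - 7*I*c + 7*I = (c - 7*I)*(c + I)*(-I*c + 1)*(-I*c + I)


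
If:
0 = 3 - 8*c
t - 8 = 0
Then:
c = 3/8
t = 8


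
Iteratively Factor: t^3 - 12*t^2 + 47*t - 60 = (t - 3)*(t^2 - 9*t + 20) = (t - 4)*(t - 3)*(t - 5)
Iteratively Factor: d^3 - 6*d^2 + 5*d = (d - 5)*(d^2 - d) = d*(d - 5)*(d - 1)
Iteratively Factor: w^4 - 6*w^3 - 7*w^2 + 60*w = (w - 5)*(w^3 - w^2 - 12*w) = (w - 5)*(w + 3)*(w^2 - 4*w) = w*(w - 5)*(w + 3)*(w - 4)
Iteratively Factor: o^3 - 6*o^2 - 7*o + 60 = (o - 4)*(o^2 - 2*o - 15) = (o - 5)*(o - 4)*(o + 3)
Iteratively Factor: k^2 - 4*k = (k)*(k - 4)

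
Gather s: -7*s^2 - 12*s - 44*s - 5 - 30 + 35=-7*s^2 - 56*s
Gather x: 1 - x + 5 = 6 - x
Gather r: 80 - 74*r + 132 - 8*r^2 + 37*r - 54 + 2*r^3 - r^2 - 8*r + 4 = 2*r^3 - 9*r^2 - 45*r + 162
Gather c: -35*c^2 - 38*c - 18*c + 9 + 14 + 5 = -35*c^2 - 56*c + 28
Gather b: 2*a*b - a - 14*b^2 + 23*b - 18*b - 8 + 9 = -a - 14*b^2 + b*(2*a + 5) + 1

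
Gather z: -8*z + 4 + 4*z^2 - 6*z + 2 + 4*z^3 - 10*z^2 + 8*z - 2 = 4*z^3 - 6*z^2 - 6*z + 4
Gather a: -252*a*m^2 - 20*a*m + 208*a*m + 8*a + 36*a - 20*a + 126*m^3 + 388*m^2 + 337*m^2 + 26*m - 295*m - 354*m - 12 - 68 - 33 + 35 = a*(-252*m^2 + 188*m + 24) + 126*m^3 + 725*m^2 - 623*m - 78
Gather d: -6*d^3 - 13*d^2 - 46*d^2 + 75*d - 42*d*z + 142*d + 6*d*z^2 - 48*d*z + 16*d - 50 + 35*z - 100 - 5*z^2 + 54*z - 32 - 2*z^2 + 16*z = -6*d^3 - 59*d^2 + d*(6*z^2 - 90*z + 233) - 7*z^2 + 105*z - 182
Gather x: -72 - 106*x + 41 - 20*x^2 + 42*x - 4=-20*x^2 - 64*x - 35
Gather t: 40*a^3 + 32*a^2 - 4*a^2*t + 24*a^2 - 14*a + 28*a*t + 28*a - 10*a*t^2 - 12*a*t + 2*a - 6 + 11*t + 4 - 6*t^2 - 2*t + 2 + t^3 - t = 40*a^3 + 56*a^2 + 16*a + t^3 + t^2*(-10*a - 6) + t*(-4*a^2 + 16*a + 8)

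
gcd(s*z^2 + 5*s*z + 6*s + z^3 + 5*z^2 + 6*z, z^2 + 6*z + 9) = z + 3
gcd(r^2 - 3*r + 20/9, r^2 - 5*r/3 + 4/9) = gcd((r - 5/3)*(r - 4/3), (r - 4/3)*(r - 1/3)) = r - 4/3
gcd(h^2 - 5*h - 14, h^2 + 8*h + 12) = h + 2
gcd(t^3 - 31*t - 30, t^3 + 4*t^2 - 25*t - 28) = t + 1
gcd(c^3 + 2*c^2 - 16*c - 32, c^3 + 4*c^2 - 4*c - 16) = c^2 + 6*c + 8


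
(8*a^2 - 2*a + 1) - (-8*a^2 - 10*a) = 16*a^2 + 8*a + 1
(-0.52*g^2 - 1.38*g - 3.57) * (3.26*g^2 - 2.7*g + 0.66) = -1.6952*g^4 - 3.0948*g^3 - 8.2554*g^2 + 8.7282*g - 2.3562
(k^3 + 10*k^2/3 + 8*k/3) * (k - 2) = k^4 + 4*k^3/3 - 4*k^2 - 16*k/3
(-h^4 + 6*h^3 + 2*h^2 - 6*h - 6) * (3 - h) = h^5 - 9*h^4 + 16*h^3 + 12*h^2 - 12*h - 18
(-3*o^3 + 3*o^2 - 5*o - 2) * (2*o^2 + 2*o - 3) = -6*o^5 + 5*o^3 - 23*o^2 + 11*o + 6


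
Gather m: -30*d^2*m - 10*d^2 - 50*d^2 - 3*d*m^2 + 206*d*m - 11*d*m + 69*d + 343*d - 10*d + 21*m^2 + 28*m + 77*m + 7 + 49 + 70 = -60*d^2 + 402*d + m^2*(21 - 3*d) + m*(-30*d^2 + 195*d + 105) + 126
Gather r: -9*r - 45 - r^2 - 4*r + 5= -r^2 - 13*r - 40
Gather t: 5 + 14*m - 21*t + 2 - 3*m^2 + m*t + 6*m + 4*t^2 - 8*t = -3*m^2 + 20*m + 4*t^2 + t*(m - 29) + 7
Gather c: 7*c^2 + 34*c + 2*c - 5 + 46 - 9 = 7*c^2 + 36*c + 32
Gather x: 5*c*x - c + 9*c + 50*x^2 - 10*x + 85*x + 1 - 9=8*c + 50*x^2 + x*(5*c + 75) - 8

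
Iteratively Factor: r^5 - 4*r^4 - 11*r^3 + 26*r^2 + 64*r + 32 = (r + 1)*(r^4 - 5*r^3 - 6*r^2 + 32*r + 32) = (r - 4)*(r + 1)*(r^3 - r^2 - 10*r - 8) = (r - 4)^2*(r + 1)*(r^2 + 3*r + 2) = (r - 4)^2*(r + 1)^2*(r + 2)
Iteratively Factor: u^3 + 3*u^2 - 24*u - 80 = (u - 5)*(u^2 + 8*u + 16) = (u - 5)*(u + 4)*(u + 4)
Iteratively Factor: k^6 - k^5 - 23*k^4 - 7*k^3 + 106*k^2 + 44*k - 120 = (k + 3)*(k^5 - 4*k^4 - 11*k^3 + 26*k^2 + 28*k - 40) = (k - 2)*(k + 3)*(k^4 - 2*k^3 - 15*k^2 - 4*k + 20) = (k - 5)*(k - 2)*(k + 3)*(k^3 + 3*k^2 - 4) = (k - 5)*(k - 2)*(k + 2)*(k + 3)*(k^2 + k - 2) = (k - 5)*(k - 2)*(k + 2)^2*(k + 3)*(k - 1)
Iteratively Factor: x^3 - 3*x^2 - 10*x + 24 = (x + 3)*(x^2 - 6*x + 8) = (x - 4)*(x + 3)*(x - 2)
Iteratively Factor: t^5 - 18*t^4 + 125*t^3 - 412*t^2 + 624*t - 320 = (t - 4)*(t^4 - 14*t^3 + 69*t^2 - 136*t + 80) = (t - 4)*(t - 1)*(t^3 - 13*t^2 + 56*t - 80) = (t - 4)^2*(t - 1)*(t^2 - 9*t + 20) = (t - 4)^3*(t - 1)*(t - 5)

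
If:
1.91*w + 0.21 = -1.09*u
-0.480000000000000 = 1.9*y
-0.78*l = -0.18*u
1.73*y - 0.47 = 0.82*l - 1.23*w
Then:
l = -0.27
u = -1.17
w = 0.56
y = -0.25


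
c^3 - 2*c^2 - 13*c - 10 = (c - 5)*(c + 1)*(c + 2)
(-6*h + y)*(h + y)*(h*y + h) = -6*h^3*y - 6*h^3 - 5*h^2*y^2 - 5*h^2*y + h*y^3 + h*y^2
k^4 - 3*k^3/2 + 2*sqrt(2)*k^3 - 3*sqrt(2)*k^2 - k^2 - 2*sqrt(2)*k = k*(k - 2)*(k + 1/2)*(k + 2*sqrt(2))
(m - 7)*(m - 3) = m^2 - 10*m + 21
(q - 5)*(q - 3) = q^2 - 8*q + 15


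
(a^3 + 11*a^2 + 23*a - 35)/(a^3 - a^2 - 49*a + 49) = (a + 5)/(a - 7)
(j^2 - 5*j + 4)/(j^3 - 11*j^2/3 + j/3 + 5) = 3*(j^2 - 5*j + 4)/(3*j^3 - 11*j^2 + j + 15)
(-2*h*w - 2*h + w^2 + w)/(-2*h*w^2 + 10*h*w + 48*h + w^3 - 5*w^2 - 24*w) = (w + 1)/(w^2 - 5*w - 24)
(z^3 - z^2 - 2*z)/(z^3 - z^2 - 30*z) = (-z^2 + z + 2)/(-z^2 + z + 30)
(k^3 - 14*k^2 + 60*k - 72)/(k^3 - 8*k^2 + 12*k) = (k - 6)/k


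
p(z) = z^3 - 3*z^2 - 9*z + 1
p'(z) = 3*z^2 - 6*z - 9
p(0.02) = 0.82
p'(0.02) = -9.12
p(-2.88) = -21.85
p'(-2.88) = 33.16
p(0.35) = -2.47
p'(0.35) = -10.73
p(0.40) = -3.02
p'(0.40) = -10.92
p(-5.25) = -179.14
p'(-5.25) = 105.19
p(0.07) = 0.36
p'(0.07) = -9.41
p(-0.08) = 1.70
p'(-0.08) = -8.50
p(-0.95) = 5.99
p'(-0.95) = -0.59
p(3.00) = -26.00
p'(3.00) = 0.00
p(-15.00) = -3914.00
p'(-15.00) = 756.00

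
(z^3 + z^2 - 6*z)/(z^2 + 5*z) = (z^2 + z - 6)/(z + 5)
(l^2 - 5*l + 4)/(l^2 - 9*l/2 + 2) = 2*(l - 1)/(2*l - 1)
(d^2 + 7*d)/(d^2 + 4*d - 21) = d/(d - 3)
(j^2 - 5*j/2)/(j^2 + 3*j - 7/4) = 2*j*(2*j - 5)/(4*j^2 + 12*j - 7)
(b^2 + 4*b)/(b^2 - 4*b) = (b + 4)/(b - 4)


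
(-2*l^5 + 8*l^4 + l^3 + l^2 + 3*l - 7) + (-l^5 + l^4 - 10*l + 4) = -3*l^5 + 9*l^4 + l^3 + l^2 - 7*l - 3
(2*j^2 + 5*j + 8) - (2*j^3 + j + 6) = -2*j^3 + 2*j^2 + 4*j + 2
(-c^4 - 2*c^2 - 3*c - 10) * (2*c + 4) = -2*c^5 - 4*c^4 - 4*c^3 - 14*c^2 - 32*c - 40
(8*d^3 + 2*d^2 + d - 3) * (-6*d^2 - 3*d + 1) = -48*d^5 - 36*d^4 - 4*d^3 + 17*d^2 + 10*d - 3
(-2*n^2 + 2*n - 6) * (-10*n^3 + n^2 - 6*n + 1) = 20*n^5 - 22*n^4 + 74*n^3 - 20*n^2 + 38*n - 6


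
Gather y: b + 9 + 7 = b + 16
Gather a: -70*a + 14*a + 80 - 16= 64 - 56*a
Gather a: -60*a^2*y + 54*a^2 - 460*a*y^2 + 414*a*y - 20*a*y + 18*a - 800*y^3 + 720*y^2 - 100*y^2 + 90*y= a^2*(54 - 60*y) + a*(-460*y^2 + 394*y + 18) - 800*y^3 + 620*y^2 + 90*y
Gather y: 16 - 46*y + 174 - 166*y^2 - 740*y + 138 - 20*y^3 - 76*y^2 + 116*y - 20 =-20*y^3 - 242*y^2 - 670*y + 308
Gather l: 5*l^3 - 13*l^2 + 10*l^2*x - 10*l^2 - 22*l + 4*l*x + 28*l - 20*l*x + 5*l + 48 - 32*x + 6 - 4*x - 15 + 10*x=5*l^3 + l^2*(10*x - 23) + l*(11 - 16*x) - 26*x + 39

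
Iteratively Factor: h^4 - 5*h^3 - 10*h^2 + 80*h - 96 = (h - 4)*(h^3 - h^2 - 14*h + 24) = (h - 4)*(h + 4)*(h^2 - 5*h + 6) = (h - 4)*(h - 2)*(h + 4)*(h - 3)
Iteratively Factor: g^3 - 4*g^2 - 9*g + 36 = (g + 3)*(g^2 - 7*g + 12) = (g - 3)*(g + 3)*(g - 4)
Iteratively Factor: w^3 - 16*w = (w - 4)*(w^2 + 4*w) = (w - 4)*(w + 4)*(w)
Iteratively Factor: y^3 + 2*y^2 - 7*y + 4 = (y - 1)*(y^2 + 3*y - 4) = (y - 1)^2*(y + 4)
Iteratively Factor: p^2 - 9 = (p + 3)*(p - 3)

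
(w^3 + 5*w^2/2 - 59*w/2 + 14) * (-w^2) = -w^5 - 5*w^4/2 + 59*w^3/2 - 14*w^2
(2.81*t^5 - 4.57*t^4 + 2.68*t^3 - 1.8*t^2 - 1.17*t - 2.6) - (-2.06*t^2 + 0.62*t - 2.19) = 2.81*t^5 - 4.57*t^4 + 2.68*t^3 + 0.26*t^2 - 1.79*t - 0.41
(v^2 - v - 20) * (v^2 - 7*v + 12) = v^4 - 8*v^3 - v^2 + 128*v - 240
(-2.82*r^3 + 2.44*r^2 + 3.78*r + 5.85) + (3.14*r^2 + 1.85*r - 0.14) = -2.82*r^3 + 5.58*r^2 + 5.63*r + 5.71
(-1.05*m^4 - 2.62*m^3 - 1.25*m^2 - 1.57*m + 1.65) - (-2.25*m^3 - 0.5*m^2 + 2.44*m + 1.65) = -1.05*m^4 - 0.37*m^3 - 0.75*m^2 - 4.01*m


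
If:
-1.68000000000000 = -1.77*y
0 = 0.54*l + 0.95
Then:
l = -1.76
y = 0.95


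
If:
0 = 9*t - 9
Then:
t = 1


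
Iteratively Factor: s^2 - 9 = (s - 3)*(s + 3)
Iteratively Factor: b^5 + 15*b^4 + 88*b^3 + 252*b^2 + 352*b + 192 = (b + 3)*(b^4 + 12*b^3 + 52*b^2 + 96*b + 64) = (b + 2)*(b + 3)*(b^3 + 10*b^2 + 32*b + 32) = (b + 2)^2*(b + 3)*(b^2 + 8*b + 16) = (b + 2)^2*(b + 3)*(b + 4)*(b + 4)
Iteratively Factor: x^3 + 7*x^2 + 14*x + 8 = (x + 1)*(x^2 + 6*x + 8) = (x + 1)*(x + 2)*(x + 4)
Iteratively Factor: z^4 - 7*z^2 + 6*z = (z - 1)*(z^3 + z^2 - 6*z) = (z - 1)*(z + 3)*(z^2 - 2*z) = z*(z - 1)*(z + 3)*(z - 2)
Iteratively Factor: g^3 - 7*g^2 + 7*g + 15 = (g + 1)*(g^2 - 8*g + 15) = (g - 3)*(g + 1)*(g - 5)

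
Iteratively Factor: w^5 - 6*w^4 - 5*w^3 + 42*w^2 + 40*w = (w + 2)*(w^4 - 8*w^3 + 11*w^2 + 20*w) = (w - 5)*(w + 2)*(w^3 - 3*w^2 - 4*w) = w*(w - 5)*(w + 2)*(w^2 - 3*w - 4) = w*(w - 5)*(w + 1)*(w + 2)*(w - 4)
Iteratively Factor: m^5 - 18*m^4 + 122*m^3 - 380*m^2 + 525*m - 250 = (m - 2)*(m^4 - 16*m^3 + 90*m^2 - 200*m + 125) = (m - 5)*(m - 2)*(m^3 - 11*m^2 + 35*m - 25) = (m - 5)^2*(m - 2)*(m^2 - 6*m + 5) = (m - 5)^3*(m - 2)*(m - 1)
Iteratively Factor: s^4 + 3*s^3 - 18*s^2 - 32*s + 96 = (s + 4)*(s^3 - s^2 - 14*s + 24) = (s + 4)^2*(s^2 - 5*s + 6) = (s - 2)*(s + 4)^2*(s - 3)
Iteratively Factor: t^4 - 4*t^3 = (t)*(t^3 - 4*t^2) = t^2*(t^2 - 4*t) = t^2*(t - 4)*(t)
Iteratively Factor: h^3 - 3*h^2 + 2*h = (h - 2)*(h^2 - h) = (h - 2)*(h - 1)*(h)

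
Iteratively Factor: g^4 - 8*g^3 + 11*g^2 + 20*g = (g - 5)*(g^3 - 3*g^2 - 4*g) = g*(g - 5)*(g^2 - 3*g - 4) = g*(g - 5)*(g - 4)*(g + 1)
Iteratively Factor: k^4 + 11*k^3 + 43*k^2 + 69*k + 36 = (k + 4)*(k^3 + 7*k^2 + 15*k + 9) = (k + 1)*(k + 4)*(k^2 + 6*k + 9) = (k + 1)*(k + 3)*(k + 4)*(k + 3)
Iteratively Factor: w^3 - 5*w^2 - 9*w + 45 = (w - 3)*(w^2 - 2*w - 15) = (w - 3)*(w + 3)*(w - 5)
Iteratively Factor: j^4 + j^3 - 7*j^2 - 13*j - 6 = (j - 3)*(j^3 + 4*j^2 + 5*j + 2) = (j - 3)*(j + 2)*(j^2 + 2*j + 1) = (j - 3)*(j + 1)*(j + 2)*(j + 1)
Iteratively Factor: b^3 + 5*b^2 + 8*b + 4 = (b + 2)*(b^2 + 3*b + 2) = (b + 2)^2*(b + 1)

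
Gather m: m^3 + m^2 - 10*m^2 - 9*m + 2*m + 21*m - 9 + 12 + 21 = m^3 - 9*m^2 + 14*m + 24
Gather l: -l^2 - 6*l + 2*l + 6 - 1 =-l^2 - 4*l + 5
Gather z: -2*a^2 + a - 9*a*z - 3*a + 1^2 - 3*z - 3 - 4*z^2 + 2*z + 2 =-2*a^2 - 2*a - 4*z^2 + z*(-9*a - 1)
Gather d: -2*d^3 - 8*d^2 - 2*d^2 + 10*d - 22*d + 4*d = -2*d^3 - 10*d^2 - 8*d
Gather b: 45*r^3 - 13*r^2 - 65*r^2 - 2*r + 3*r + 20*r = 45*r^3 - 78*r^2 + 21*r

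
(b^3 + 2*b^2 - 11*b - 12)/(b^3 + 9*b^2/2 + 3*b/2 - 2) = 2*(b - 3)/(2*b - 1)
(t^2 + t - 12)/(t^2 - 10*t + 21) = (t + 4)/(t - 7)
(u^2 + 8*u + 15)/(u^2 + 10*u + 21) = (u + 5)/(u + 7)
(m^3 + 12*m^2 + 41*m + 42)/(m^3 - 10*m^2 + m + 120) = (m^2 + 9*m + 14)/(m^2 - 13*m + 40)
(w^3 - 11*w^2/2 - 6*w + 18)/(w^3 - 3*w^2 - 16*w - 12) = (w - 3/2)/(w + 1)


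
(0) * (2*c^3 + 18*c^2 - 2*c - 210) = 0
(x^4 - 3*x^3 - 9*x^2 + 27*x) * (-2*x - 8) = -2*x^5 - 2*x^4 + 42*x^3 + 18*x^2 - 216*x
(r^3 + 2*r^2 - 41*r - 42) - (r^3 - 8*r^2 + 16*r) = 10*r^2 - 57*r - 42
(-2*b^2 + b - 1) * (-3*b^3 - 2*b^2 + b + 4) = 6*b^5 + b^4 - b^3 - 5*b^2 + 3*b - 4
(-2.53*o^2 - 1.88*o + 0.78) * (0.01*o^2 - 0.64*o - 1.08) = -0.0253*o^4 + 1.6004*o^3 + 3.9434*o^2 + 1.5312*o - 0.8424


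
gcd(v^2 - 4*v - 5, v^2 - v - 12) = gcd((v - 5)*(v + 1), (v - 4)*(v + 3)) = 1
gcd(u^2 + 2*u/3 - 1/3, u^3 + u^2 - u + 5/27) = u - 1/3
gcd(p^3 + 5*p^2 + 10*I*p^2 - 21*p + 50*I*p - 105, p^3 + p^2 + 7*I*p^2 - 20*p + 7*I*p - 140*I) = p^2 + p*(5 + 7*I) + 35*I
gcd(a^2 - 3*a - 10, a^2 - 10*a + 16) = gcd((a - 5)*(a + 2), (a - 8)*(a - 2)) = 1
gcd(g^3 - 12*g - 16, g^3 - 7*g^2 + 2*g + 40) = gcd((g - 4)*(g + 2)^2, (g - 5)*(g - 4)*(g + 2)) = g^2 - 2*g - 8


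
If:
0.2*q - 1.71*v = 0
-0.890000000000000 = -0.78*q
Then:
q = 1.14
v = 0.13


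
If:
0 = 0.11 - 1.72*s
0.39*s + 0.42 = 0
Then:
No Solution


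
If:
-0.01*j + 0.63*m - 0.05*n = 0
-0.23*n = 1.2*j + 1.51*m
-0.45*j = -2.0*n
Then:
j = 0.00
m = 0.00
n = 0.00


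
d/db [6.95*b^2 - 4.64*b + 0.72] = 13.9*b - 4.64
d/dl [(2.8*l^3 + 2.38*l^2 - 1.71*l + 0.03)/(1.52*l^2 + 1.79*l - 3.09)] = (4.256*l^4 + 10.024*l^3 - 19.0966*l^2 - 14.7996*l + 5.2302)/(2.3104*l^4 + 5.4416*l^3 - 6.1895*l^2 - 11.0622*l + 9.5481)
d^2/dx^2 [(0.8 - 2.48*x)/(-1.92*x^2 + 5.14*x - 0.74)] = ((28.5664 - 28.5696*x)*(1.92*x^2 - 5.14*x + 0.74) + (2.48*x - 0.8)*(3.84*x - 5.14)*(7.68*x - 10.28))/(1.92*x^2 - 5.14*x + 0.74)^3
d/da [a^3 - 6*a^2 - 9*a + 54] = 3*a^2 - 12*a - 9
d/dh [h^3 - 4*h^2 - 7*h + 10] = 3*h^2 - 8*h - 7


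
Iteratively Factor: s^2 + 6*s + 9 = (s + 3)*(s + 3)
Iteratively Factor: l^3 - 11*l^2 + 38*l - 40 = (l - 4)*(l^2 - 7*l + 10) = (l - 4)*(l - 2)*(l - 5)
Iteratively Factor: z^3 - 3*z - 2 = (z + 1)*(z^2 - z - 2) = (z + 1)^2*(z - 2)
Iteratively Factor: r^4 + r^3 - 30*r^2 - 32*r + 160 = (r - 2)*(r^3 + 3*r^2 - 24*r - 80) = (r - 2)*(r + 4)*(r^2 - r - 20) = (r - 2)*(r + 4)^2*(r - 5)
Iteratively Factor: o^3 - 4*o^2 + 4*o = (o)*(o^2 - 4*o + 4) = o*(o - 2)*(o - 2)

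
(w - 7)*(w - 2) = w^2 - 9*w + 14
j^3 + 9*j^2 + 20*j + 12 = (j + 1)*(j + 2)*(j + 6)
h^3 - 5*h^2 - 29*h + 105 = (h - 7)*(h - 3)*(h + 5)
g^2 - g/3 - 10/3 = (g - 2)*(g + 5/3)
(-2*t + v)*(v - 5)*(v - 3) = -2*t*v^2 + 16*t*v - 30*t + v^3 - 8*v^2 + 15*v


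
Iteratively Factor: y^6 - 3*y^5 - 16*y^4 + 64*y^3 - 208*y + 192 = (y - 2)*(y^5 - y^4 - 18*y^3 + 28*y^2 + 56*y - 96) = (y - 2)^2*(y^4 + y^3 - 16*y^2 - 4*y + 48) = (y - 3)*(y - 2)^2*(y^3 + 4*y^2 - 4*y - 16) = (y - 3)*(y - 2)^3*(y^2 + 6*y + 8) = (y - 3)*(y - 2)^3*(y + 4)*(y + 2)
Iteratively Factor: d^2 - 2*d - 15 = (d - 5)*(d + 3)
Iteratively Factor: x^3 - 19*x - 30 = (x - 5)*(x^2 + 5*x + 6) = (x - 5)*(x + 2)*(x + 3)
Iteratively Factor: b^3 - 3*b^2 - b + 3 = (b + 1)*(b^2 - 4*b + 3) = (b - 3)*(b + 1)*(b - 1)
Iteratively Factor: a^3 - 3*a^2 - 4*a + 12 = (a + 2)*(a^2 - 5*a + 6) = (a - 3)*(a + 2)*(a - 2)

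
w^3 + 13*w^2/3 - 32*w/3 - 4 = (w - 2)*(w + 1/3)*(w + 6)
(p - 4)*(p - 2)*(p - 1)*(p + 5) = p^4 - 2*p^3 - 21*p^2 + 62*p - 40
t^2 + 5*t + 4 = (t + 1)*(t + 4)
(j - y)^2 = j^2 - 2*j*y + y^2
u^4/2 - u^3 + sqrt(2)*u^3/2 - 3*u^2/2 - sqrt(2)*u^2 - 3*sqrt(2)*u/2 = u*(u/2 + sqrt(2)/2)*(u - 3)*(u + 1)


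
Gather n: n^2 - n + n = n^2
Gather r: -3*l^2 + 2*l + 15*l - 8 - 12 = -3*l^2 + 17*l - 20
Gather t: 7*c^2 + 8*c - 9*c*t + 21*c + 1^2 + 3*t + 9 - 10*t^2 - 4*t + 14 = 7*c^2 + 29*c - 10*t^2 + t*(-9*c - 1) + 24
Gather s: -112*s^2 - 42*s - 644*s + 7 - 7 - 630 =-112*s^2 - 686*s - 630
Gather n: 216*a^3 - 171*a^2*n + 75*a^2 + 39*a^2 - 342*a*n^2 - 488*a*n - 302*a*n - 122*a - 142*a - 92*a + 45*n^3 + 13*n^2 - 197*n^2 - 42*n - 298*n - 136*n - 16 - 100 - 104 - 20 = 216*a^3 + 114*a^2 - 356*a + 45*n^3 + n^2*(-342*a - 184) + n*(-171*a^2 - 790*a - 476) - 240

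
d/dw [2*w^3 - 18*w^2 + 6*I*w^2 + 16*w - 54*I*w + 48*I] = 6*w^2 + 12*w*(-3 + I) + 16 - 54*I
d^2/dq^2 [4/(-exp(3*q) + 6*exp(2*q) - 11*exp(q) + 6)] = 4*(-2*(3*exp(2*q) - 12*exp(q) + 11)^2*exp(q) + (9*exp(2*q) - 24*exp(q) + 11)*(exp(3*q) - 6*exp(2*q) + 11*exp(q) - 6))*exp(q)/(exp(3*q) - 6*exp(2*q) + 11*exp(q) - 6)^3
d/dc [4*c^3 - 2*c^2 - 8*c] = 12*c^2 - 4*c - 8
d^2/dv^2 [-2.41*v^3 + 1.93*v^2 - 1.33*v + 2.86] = 3.86 - 14.46*v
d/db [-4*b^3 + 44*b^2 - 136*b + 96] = -12*b^2 + 88*b - 136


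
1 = 1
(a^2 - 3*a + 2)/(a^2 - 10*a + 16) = (a - 1)/(a - 8)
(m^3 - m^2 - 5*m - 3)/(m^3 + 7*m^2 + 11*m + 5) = (m - 3)/(m + 5)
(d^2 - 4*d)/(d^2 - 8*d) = (d - 4)/(d - 8)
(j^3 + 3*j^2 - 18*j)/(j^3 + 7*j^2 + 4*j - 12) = j*(j - 3)/(j^2 + j - 2)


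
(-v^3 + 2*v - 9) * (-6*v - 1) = 6*v^4 + v^3 - 12*v^2 + 52*v + 9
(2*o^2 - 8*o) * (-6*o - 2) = -12*o^3 + 44*o^2 + 16*o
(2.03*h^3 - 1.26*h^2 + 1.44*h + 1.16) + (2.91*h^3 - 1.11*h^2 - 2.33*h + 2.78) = 4.94*h^3 - 2.37*h^2 - 0.89*h + 3.94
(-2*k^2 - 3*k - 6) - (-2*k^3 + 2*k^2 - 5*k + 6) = 2*k^3 - 4*k^2 + 2*k - 12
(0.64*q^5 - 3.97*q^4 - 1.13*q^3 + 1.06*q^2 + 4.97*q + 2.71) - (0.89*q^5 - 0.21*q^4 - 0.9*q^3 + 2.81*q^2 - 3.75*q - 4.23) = -0.25*q^5 - 3.76*q^4 - 0.23*q^3 - 1.75*q^2 + 8.72*q + 6.94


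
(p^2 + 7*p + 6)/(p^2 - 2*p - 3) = (p + 6)/(p - 3)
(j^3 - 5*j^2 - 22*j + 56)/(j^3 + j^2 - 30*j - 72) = (j^2 - 9*j + 14)/(j^2 - 3*j - 18)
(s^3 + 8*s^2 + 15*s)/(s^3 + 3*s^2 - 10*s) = (s + 3)/(s - 2)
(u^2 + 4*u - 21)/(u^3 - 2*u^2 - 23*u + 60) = (u + 7)/(u^2 + u - 20)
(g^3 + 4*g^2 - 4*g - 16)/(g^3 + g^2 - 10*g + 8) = (g + 2)/(g - 1)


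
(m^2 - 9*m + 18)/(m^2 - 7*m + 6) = (m - 3)/(m - 1)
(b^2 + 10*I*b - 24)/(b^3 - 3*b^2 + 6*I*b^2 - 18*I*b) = (b + 4*I)/(b*(b - 3))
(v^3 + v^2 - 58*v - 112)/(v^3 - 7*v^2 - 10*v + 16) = (v + 7)/(v - 1)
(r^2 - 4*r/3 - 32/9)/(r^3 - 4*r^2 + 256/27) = 3/(3*r - 8)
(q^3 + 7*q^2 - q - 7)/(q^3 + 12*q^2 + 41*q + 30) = (q^2 + 6*q - 7)/(q^2 + 11*q + 30)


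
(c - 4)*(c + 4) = c^2 - 16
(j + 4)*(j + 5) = j^2 + 9*j + 20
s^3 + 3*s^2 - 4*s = s*(s - 1)*(s + 4)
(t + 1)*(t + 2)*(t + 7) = t^3 + 10*t^2 + 23*t + 14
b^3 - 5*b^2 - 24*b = b*(b - 8)*(b + 3)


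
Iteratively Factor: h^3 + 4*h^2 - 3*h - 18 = (h + 3)*(h^2 + h - 6) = (h + 3)^2*(h - 2)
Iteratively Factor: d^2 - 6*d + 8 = (d - 2)*(d - 4)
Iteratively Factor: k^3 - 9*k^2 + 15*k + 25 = (k - 5)*(k^2 - 4*k - 5) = (k - 5)*(k + 1)*(k - 5)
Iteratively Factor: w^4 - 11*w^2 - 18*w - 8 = (w - 4)*(w^3 + 4*w^2 + 5*w + 2) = (w - 4)*(w + 1)*(w^2 + 3*w + 2) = (w - 4)*(w + 1)*(w + 2)*(w + 1)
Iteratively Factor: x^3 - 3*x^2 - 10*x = (x + 2)*(x^2 - 5*x) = (x - 5)*(x + 2)*(x)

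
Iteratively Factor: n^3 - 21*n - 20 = (n + 1)*(n^2 - n - 20) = (n + 1)*(n + 4)*(n - 5)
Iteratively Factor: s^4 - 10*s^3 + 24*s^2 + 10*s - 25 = (s + 1)*(s^3 - 11*s^2 + 35*s - 25) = (s - 1)*(s + 1)*(s^2 - 10*s + 25) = (s - 5)*(s - 1)*(s + 1)*(s - 5)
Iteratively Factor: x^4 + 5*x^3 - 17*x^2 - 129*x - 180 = (x + 3)*(x^3 + 2*x^2 - 23*x - 60) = (x - 5)*(x + 3)*(x^2 + 7*x + 12) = (x - 5)*(x + 3)*(x + 4)*(x + 3)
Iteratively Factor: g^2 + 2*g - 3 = (g + 3)*(g - 1)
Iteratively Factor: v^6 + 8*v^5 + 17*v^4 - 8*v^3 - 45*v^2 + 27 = (v - 1)*(v^5 + 9*v^4 + 26*v^3 + 18*v^2 - 27*v - 27) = (v - 1)*(v + 3)*(v^4 + 6*v^3 + 8*v^2 - 6*v - 9) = (v - 1)*(v + 3)^2*(v^3 + 3*v^2 - v - 3) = (v - 1)*(v + 3)^3*(v^2 - 1) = (v - 1)^2*(v + 3)^3*(v + 1)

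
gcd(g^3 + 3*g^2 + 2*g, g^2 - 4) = g + 2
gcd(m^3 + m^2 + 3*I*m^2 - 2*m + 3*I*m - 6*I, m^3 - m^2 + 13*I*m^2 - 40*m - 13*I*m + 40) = m - 1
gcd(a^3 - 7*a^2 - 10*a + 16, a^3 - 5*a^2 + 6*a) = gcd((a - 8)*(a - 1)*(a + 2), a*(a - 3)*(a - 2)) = 1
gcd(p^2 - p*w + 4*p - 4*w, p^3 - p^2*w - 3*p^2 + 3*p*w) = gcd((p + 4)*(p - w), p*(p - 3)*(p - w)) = p - w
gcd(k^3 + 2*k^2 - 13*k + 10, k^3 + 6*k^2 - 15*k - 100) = k + 5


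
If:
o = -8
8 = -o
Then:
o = -8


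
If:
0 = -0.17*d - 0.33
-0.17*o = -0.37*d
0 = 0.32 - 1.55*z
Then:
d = -1.94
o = -4.22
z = 0.21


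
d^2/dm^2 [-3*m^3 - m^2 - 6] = -18*m - 2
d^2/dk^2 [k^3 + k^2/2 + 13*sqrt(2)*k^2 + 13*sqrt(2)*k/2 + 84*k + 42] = 6*k + 1 + 26*sqrt(2)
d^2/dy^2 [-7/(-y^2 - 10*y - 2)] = 14*(-y^2 - 10*y + 4*(y + 5)^2 - 2)/(y^2 + 10*y + 2)^3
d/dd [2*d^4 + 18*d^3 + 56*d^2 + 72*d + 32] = 8*d^3 + 54*d^2 + 112*d + 72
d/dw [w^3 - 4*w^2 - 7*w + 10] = 3*w^2 - 8*w - 7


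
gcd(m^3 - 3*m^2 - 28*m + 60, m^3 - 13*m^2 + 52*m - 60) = m^2 - 8*m + 12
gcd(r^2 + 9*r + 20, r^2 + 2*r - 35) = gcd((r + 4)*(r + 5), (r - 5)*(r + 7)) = 1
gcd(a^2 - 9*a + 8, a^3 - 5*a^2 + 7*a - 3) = a - 1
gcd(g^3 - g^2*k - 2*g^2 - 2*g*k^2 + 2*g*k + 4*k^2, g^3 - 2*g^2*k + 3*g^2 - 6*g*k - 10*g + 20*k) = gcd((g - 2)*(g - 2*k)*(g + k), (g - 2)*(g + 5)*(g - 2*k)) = g^2 - 2*g*k - 2*g + 4*k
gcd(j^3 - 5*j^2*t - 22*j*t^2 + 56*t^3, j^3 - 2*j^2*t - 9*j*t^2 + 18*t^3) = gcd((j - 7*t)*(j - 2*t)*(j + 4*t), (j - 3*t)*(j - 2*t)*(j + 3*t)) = -j + 2*t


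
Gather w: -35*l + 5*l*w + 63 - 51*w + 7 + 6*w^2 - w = -35*l + 6*w^2 + w*(5*l - 52) + 70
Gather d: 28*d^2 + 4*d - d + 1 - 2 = 28*d^2 + 3*d - 1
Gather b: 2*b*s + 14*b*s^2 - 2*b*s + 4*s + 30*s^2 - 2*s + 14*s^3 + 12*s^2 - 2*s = 14*b*s^2 + 14*s^3 + 42*s^2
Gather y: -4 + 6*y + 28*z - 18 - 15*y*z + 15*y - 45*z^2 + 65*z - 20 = y*(21 - 15*z) - 45*z^2 + 93*z - 42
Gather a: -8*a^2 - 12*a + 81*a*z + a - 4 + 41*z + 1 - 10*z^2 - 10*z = -8*a^2 + a*(81*z - 11) - 10*z^2 + 31*z - 3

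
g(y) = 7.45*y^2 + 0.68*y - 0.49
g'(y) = 14.9*y + 0.68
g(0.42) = 1.11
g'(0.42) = 6.94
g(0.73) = 3.98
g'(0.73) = 11.56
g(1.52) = 17.76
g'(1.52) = 23.33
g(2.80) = 59.82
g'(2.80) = 42.40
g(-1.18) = 9.08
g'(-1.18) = -16.90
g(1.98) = 30.06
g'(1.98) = 30.18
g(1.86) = 26.55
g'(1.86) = 28.39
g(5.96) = 268.20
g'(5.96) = 89.48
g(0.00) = -0.49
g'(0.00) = 0.68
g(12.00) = 1080.47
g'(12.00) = 179.48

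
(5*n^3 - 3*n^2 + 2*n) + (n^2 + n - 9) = 5*n^3 - 2*n^2 + 3*n - 9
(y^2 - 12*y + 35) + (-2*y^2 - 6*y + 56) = -y^2 - 18*y + 91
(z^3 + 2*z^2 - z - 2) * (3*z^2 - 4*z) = 3*z^5 + 2*z^4 - 11*z^3 - 2*z^2 + 8*z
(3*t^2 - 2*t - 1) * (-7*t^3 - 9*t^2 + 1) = -21*t^5 - 13*t^4 + 25*t^3 + 12*t^2 - 2*t - 1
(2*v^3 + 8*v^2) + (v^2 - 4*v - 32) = 2*v^3 + 9*v^2 - 4*v - 32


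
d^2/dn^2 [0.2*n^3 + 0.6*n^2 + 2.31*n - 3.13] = 1.2*n + 1.2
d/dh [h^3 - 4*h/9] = 3*h^2 - 4/9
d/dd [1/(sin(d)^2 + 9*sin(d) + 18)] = -(2*sin(d) + 9)*cos(d)/(sin(d)^2 + 9*sin(d) + 18)^2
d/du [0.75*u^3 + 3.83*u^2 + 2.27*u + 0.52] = 2.25*u^2 + 7.66*u + 2.27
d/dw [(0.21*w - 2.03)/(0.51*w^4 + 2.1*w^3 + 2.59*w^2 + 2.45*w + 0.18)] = (-0.3213*w^4 + 3.2592*w^3 + 12.2451*w^2 + 10.5154*w + 5.0113)/(0.2601*w^8 + 2.142*w^7 + 7.0518*w^6 + 13.377*w^5 + 17.1817*w^4 + 13.447*w^3 + 6.9349*w^2 + 0.882*w + 0.0324)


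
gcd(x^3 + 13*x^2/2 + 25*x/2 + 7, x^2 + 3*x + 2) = x^2 + 3*x + 2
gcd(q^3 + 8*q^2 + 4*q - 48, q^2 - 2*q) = q - 2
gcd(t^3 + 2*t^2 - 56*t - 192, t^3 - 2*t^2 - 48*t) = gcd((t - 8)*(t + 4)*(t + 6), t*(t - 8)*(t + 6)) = t^2 - 2*t - 48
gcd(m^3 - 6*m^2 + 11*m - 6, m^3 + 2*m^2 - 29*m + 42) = m^2 - 5*m + 6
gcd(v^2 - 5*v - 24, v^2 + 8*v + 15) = v + 3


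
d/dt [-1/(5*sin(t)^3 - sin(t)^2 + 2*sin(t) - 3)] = (15*sin(t)^2 - 2*sin(t) + 2)*cos(t)/(5*sin(t)^3 - sin(t)^2 + 2*sin(t) - 3)^2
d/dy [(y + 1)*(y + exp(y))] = y + (y + 1)*(exp(y) + 1) + exp(y)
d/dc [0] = 0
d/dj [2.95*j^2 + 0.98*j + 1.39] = 5.9*j + 0.98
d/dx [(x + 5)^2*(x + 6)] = (x + 5)*(3*x + 17)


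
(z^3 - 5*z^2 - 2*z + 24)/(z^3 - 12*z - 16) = (z - 3)/(z + 2)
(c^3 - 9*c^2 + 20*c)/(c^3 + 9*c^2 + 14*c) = (c^2 - 9*c + 20)/(c^2 + 9*c + 14)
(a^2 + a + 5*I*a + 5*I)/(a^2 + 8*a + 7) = (a + 5*I)/(a + 7)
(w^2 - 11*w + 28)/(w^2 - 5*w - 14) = (w - 4)/(w + 2)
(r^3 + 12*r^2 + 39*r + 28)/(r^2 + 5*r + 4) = r + 7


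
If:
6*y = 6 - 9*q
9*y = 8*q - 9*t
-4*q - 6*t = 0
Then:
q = 18/55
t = -12/55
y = 28/55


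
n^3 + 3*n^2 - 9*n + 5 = (n - 1)^2*(n + 5)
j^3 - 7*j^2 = j^2*(j - 7)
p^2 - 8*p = p*(p - 8)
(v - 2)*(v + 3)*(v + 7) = v^3 + 8*v^2 + v - 42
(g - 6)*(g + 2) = g^2 - 4*g - 12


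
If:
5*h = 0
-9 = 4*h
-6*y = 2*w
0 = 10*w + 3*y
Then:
No Solution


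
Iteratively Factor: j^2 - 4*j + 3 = (j - 3)*(j - 1)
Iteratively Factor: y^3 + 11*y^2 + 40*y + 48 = (y + 4)*(y^2 + 7*y + 12) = (y + 4)^2*(y + 3)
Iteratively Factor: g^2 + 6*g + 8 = (g + 4)*(g + 2)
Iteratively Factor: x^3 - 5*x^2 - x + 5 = (x + 1)*(x^2 - 6*x + 5) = (x - 1)*(x + 1)*(x - 5)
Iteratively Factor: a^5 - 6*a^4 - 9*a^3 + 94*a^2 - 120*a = (a + 4)*(a^4 - 10*a^3 + 31*a^2 - 30*a) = (a - 5)*(a + 4)*(a^3 - 5*a^2 + 6*a) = a*(a - 5)*(a + 4)*(a^2 - 5*a + 6) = a*(a - 5)*(a - 2)*(a + 4)*(a - 3)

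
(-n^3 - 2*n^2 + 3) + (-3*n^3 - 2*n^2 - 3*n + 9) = -4*n^3 - 4*n^2 - 3*n + 12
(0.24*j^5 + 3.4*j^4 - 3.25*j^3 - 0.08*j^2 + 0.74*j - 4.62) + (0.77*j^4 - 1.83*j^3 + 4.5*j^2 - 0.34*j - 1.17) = 0.24*j^5 + 4.17*j^4 - 5.08*j^3 + 4.42*j^2 + 0.4*j - 5.79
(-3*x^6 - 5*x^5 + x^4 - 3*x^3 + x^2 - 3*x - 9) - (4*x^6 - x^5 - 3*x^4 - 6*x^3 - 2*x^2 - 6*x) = -7*x^6 - 4*x^5 + 4*x^4 + 3*x^3 + 3*x^2 + 3*x - 9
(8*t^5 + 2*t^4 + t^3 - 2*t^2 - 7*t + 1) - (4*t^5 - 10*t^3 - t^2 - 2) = 4*t^5 + 2*t^4 + 11*t^3 - t^2 - 7*t + 3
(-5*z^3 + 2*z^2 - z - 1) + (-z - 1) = -5*z^3 + 2*z^2 - 2*z - 2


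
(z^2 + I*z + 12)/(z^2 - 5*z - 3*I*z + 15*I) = (z + 4*I)/(z - 5)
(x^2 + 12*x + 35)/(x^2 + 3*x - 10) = (x + 7)/(x - 2)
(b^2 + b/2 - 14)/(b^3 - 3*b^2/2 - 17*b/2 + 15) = (2*b^2 + b - 28)/(2*b^3 - 3*b^2 - 17*b + 30)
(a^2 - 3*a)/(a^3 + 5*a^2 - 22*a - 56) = a*(a - 3)/(a^3 + 5*a^2 - 22*a - 56)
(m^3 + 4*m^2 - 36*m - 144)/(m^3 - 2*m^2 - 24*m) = (m + 6)/m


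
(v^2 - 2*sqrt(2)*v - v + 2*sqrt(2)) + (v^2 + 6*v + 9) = 2*v^2 - 2*sqrt(2)*v + 5*v + 2*sqrt(2) + 9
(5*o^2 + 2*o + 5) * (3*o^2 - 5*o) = 15*o^4 - 19*o^3 + 5*o^2 - 25*o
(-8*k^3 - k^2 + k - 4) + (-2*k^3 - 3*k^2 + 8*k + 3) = -10*k^3 - 4*k^2 + 9*k - 1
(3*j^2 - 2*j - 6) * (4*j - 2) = 12*j^3 - 14*j^2 - 20*j + 12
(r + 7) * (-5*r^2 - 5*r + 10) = -5*r^3 - 40*r^2 - 25*r + 70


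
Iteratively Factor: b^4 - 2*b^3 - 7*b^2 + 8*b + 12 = (b + 2)*(b^3 - 4*b^2 + b + 6) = (b - 2)*(b + 2)*(b^2 - 2*b - 3) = (b - 2)*(b + 1)*(b + 2)*(b - 3)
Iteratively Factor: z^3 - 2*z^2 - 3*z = (z + 1)*(z^2 - 3*z) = (z - 3)*(z + 1)*(z)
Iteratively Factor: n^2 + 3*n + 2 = (n + 1)*(n + 2)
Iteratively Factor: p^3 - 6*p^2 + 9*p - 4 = (p - 1)*(p^2 - 5*p + 4) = (p - 1)^2*(p - 4)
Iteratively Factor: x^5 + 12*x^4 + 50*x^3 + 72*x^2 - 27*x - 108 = (x + 3)*(x^4 + 9*x^3 + 23*x^2 + 3*x - 36) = (x + 3)^2*(x^3 + 6*x^2 + 5*x - 12) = (x + 3)^3*(x^2 + 3*x - 4) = (x - 1)*(x + 3)^3*(x + 4)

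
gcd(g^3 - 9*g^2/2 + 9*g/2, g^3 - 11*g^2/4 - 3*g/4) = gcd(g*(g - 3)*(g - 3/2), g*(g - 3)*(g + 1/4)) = g^2 - 3*g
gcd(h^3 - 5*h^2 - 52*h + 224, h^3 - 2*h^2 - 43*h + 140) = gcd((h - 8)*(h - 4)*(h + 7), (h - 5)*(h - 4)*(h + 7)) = h^2 + 3*h - 28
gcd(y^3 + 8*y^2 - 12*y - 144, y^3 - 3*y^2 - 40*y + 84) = y + 6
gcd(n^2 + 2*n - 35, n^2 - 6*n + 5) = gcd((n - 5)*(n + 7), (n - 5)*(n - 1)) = n - 5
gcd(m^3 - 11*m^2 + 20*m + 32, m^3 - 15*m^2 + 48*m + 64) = m^2 - 7*m - 8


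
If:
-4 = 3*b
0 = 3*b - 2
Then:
No Solution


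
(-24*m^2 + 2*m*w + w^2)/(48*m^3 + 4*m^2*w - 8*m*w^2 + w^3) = (6*m + w)/(-12*m^2 - 4*m*w + w^2)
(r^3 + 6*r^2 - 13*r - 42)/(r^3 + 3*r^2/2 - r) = 2*(r^2 + 4*r - 21)/(r*(2*r - 1))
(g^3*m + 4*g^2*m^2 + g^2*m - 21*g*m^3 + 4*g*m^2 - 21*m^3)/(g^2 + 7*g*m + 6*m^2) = m*(g^3 + 4*g^2*m + g^2 - 21*g*m^2 + 4*g*m - 21*m^2)/(g^2 + 7*g*m + 6*m^2)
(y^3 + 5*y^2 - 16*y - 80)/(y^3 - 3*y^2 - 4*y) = (y^2 + 9*y + 20)/(y*(y + 1))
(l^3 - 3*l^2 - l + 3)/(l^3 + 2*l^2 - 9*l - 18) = (l^2 - 1)/(l^2 + 5*l + 6)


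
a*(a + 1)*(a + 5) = a^3 + 6*a^2 + 5*a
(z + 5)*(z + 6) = z^2 + 11*z + 30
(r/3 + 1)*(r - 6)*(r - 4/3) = r^3/3 - 13*r^2/9 - 14*r/3 + 8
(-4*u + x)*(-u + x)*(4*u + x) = 16*u^3 - 16*u^2*x - u*x^2 + x^3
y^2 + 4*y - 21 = (y - 3)*(y + 7)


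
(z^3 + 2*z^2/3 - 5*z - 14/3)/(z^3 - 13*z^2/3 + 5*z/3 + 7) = (z + 2)/(z - 3)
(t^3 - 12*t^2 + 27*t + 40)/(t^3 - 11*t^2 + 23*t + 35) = (t - 8)/(t - 7)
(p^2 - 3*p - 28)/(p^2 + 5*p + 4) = (p - 7)/(p + 1)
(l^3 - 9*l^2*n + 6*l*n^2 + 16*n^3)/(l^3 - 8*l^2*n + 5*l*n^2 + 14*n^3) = (l - 8*n)/(l - 7*n)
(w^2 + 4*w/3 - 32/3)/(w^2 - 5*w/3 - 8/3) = (w + 4)/(w + 1)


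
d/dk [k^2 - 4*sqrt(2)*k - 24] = 2*k - 4*sqrt(2)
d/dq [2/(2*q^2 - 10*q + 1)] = 4*(5 - 2*q)/(2*q^2 - 10*q + 1)^2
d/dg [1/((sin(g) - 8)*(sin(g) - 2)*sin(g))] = (-3*cos(g) + 20/tan(g) - 16*cos(g)/sin(g)^2)/((sin(g) - 8)^2*(sin(g) - 2)^2)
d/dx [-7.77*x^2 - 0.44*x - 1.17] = -15.54*x - 0.44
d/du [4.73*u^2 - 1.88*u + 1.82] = 9.46*u - 1.88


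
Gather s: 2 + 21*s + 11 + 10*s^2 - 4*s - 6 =10*s^2 + 17*s + 7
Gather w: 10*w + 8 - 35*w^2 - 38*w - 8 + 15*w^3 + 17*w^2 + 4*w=15*w^3 - 18*w^2 - 24*w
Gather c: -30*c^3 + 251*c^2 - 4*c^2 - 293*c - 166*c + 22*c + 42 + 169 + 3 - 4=-30*c^3 + 247*c^2 - 437*c + 210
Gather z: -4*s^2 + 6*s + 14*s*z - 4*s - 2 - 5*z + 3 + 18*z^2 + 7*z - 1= -4*s^2 + 2*s + 18*z^2 + z*(14*s + 2)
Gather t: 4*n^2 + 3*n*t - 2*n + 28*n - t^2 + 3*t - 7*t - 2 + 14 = 4*n^2 + 26*n - t^2 + t*(3*n - 4) + 12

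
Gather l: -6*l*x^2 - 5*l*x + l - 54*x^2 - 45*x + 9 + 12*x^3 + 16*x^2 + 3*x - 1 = l*(-6*x^2 - 5*x + 1) + 12*x^3 - 38*x^2 - 42*x + 8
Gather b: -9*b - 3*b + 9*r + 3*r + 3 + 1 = -12*b + 12*r + 4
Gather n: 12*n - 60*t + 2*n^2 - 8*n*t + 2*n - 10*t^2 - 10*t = 2*n^2 + n*(14 - 8*t) - 10*t^2 - 70*t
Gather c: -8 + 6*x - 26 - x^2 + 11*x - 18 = -x^2 + 17*x - 52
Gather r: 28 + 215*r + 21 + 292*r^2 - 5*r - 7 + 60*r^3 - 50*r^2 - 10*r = 60*r^3 + 242*r^2 + 200*r + 42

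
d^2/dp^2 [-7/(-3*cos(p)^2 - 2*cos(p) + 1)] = 7*(-72*sin(p)^4 + 68*sin(p)^2 + 41*cos(p) - 9*cos(3*p) + 32)/(2*(cos(p) + 1)^3*(3*cos(p) - 1)^3)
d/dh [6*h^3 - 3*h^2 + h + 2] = 18*h^2 - 6*h + 1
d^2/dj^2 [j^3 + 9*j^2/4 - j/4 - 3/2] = 6*j + 9/2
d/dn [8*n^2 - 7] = 16*n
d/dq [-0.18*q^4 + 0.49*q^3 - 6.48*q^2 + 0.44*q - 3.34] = -0.72*q^3 + 1.47*q^2 - 12.96*q + 0.44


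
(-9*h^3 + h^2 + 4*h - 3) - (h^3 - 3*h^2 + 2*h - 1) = -10*h^3 + 4*h^2 + 2*h - 2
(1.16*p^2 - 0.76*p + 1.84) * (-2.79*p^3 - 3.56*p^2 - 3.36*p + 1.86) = -3.2364*p^5 - 2.0092*p^4 - 6.3256*p^3 - 1.8392*p^2 - 7.596*p + 3.4224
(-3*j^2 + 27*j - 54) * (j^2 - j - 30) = -3*j^4 + 30*j^3 + 9*j^2 - 756*j + 1620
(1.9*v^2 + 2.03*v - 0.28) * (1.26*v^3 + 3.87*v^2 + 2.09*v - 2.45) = 2.394*v^5 + 9.9108*v^4 + 11.4743*v^3 - 1.4959*v^2 - 5.5587*v + 0.686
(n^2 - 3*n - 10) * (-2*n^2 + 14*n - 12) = -2*n^4 + 20*n^3 - 34*n^2 - 104*n + 120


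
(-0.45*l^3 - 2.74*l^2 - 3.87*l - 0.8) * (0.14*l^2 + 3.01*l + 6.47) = -0.063*l^5 - 1.7381*l^4 - 11.7007*l^3 - 29.4885*l^2 - 27.4469*l - 5.176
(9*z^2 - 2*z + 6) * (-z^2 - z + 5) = -9*z^4 - 7*z^3 + 41*z^2 - 16*z + 30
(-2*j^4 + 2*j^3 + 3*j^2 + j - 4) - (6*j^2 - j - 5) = -2*j^4 + 2*j^3 - 3*j^2 + 2*j + 1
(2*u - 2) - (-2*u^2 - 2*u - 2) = 2*u^2 + 4*u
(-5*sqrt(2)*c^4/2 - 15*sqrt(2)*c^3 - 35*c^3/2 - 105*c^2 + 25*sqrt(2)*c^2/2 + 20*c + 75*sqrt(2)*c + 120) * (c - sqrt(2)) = -5*sqrt(2)*c^5/2 - 15*sqrt(2)*c^4 - 25*c^4/2 - 75*c^3 + 30*sqrt(2)*c^3 - 5*c^2 + 180*sqrt(2)*c^2 - 30*c - 20*sqrt(2)*c - 120*sqrt(2)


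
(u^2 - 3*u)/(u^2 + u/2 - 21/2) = 2*u/(2*u + 7)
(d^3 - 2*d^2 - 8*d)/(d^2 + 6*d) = (d^2 - 2*d - 8)/(d + 6)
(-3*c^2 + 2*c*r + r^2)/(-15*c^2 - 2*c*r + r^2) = (-c + r)/(-5*c + r)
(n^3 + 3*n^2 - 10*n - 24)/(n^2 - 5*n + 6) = (n^2 + 6*n + 8)/(n - 2)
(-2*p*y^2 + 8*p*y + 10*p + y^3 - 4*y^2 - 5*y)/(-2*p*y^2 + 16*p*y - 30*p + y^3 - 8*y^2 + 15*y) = (y + 1)/(y - 3)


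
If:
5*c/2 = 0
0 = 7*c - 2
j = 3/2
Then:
No Solution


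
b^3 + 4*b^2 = b^2*(b + 4)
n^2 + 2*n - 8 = (n - 2)*(n + 4)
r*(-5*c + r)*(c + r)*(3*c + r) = -15*c^3*r - 17*c^2*r^2 - c*r^3 + r^4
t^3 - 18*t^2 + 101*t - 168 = (t - 8)*(t - 7)*(t - 3)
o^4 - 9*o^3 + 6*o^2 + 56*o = o*(o - 7)*(o - 4)*(o + 2)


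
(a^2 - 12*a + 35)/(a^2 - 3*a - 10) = (a - 7)/(a + 2)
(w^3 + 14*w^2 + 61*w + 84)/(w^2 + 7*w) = w + 7 + 12/w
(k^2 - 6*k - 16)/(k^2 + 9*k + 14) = (k - 8)/(k + 7)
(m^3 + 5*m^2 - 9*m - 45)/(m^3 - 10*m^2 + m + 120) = (m^2 + 2*m - 15)/(m^2 - 13*m + 40)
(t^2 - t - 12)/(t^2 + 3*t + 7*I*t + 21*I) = (t - 4)/(t + 7*I)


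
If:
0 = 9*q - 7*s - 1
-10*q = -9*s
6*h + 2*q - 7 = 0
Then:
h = 59/66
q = 9/11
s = 10/11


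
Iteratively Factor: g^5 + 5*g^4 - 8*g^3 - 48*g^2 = (g)*(g^4 + 5*g^3 - 8*g^2 - 48*g) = g*(g - 3)*(g^3 + 8*g^2 + 16*g) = g*(g - 3)*(g + 4)*(g^2 + 4*g) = g^2*(g - 3)*(g + 4)*(g + 4)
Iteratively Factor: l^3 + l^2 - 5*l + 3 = (l - 1)*(l^2 + 2*l - 3) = (l - 1)^2*(l + 3)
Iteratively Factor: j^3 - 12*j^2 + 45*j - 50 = (j - 5)*(j^2 - 7*j + 10) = (j - 5)^2*(j - 2)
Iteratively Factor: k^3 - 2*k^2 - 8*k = (k + 2)*(k^2 - 4*k) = k*(k + 2)*(k - 4)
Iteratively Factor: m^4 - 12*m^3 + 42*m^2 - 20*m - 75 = (m - 3)*(m^3 - 9*m^2 + 15*m + 25) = (m - 5)*(m - 3)*(m^2 - 4*m - 5) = (m - 5)*(m - 3)*(m + 1)*(m - 5)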